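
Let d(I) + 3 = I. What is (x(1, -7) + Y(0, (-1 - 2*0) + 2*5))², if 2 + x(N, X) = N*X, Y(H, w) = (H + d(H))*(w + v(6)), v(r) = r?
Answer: 2916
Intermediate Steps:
d(I) = -3 + I
Y(H, w) = (-3 + 2*H)*(6 + w) (Y(H, w) = (H + (-3 + H))*(w + 6) = (-3 + 2*H)*(6 + w))
x(N, X) = -2 + N*X
(x(1, -7) + Y(0, (-1 - 2*0) + 2*5))² = ((-2 + 1*(-7)) + (-18 + 12*0 + 0*((-1 - 2*0) + 2*5) + ((-1 - 2*0) + 2*5)*(-3 + 0)))² = ((-2 - 7) + (-18 + 0 + 0*((-1 + 0) + 10) + ((-1 + 0) + 10)*(-3)))² = (-9 + (-18 + 0 + 0*(-1 + 10) + (-1 + 10)*(-3)))² = (-9 + (-18 + 0 + 0*9 + 9*(-3)))² = (-9 + (-18 + 0 + 0 - 27))² = (-9 - 45)² = (-54)² = 2916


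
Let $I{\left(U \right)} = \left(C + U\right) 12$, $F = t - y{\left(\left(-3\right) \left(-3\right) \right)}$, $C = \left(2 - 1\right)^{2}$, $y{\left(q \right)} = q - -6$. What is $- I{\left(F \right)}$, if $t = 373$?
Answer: $-4308$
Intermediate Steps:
$y{\left(q \right)} = 6 + q$ ($y{\left(q \right)} = q + 6 = 6 + q$)
$C = 1$ ($C = 1^{2} = 1$)
$F = 358$ ($F = 373 - \left(6 - -9\right) = 373 - \left(6 + 9\right) = 373 - 15 = 358$)
$I{\left(U \right)} = 12 + 12 U$ ($I{\left(U \right)} = \left(1 + U\right) 12 = 12 + 12 U$)
$- I{\left(F \right)} = - (12 + 12 \cdot 358) = - (12 + 4296) = \left(-1\right) 4308 = -4308$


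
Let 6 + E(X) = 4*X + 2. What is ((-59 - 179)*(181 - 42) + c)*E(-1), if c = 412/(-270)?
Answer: 35730208/135 ≈ 2.6467e+5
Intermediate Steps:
E(X) = -4 + 4*X (E(X) = -6 + (4*X + 2) = -6 + (2 + 4*X) = -4 + 4*X)
c = -206/135 (c = 412*(-1/270) = -206/135 ≈ -1.5259)
((-59 - 179)*(181 - 42) + c)*E(-1) = ((-59 - 179)*(181 - 42) - 206/135)*(-4 + 4*(-1)) = (-238*139 - 206/135)*(-4 - 4) = (-33082 - 206/135)*(-8) = -4466276/135*(-8) = 35730208/135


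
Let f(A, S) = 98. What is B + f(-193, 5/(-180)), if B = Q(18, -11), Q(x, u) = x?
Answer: 116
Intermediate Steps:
B = 18
B + f(-193, 5/(-180)) = 18 + 98 = 116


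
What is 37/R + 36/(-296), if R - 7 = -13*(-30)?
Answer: -835/29378 ≈ -0.028423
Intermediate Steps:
R = 397 (R = 7 - 13*(-30) = 7 + 390 = 397)
37/R + 36/(-296) = 37/397 + 36/(-296) = 37*(1/397) + 36*(-1/296) = 37/397 - 9/74 = -835/29378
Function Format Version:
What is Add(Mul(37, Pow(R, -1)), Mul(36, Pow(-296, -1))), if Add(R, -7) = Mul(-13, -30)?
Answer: Rational(-835, 29378) ≈ -0.028423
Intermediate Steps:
R = 397 (R = Add(7, Mul(-13, -30)) = Add(7, 390) = 397)
Add(Mul(37, Pow(R, -1)), Mul(36, Pow(-296, -1))) = Add(Mul(37, Pow(397, -1)), Mul(36, Pow(-296, -1))) = Add(Mul(37, Rational(1, 397)), Mul(36, Rational(-1, 296))) = Add(Rational(37, 397), Rational(-9, 74)) = Rational(-835, 29378)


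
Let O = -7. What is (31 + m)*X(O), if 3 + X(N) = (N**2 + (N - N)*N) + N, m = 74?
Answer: 4095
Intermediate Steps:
X(N) = -3 + N + N**2 (X(N) = -3 + ((N**2 + (N - N)*N) + N) = -3 + ((N**2 + 0*N) + N) = -3 + ((N**2 + 0) + N) = -3 + (N**2 + N) = -3 + (N + N**2) = -3 + N + N**2)
(31 + m)*X(O) = (31 + 74)*(-3 - 7 + (-7)**2) = 105*(-3 - 7 + 49) = 105*39 = 4095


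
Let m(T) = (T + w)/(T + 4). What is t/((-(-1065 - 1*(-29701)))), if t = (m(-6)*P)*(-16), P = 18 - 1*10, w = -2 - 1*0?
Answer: 128/7159 ≈ 0.017880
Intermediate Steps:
w = -2 (w = -2 + 0 = -2)
P = 8 (P = 18 - 10 = 8)
m(T) = (-2 + T)/(4 + T) (m(T) = (T - 2)/(T + 4) = (-2 + T)/(4 + T))
t = -512 (t = (((-2 - 6)/(4 - 6))*8)*(-16) = ((-8/(-2))*8)*(-16) = (-½*(-8)*8)*(-16) = (4*8)*(-16) = 32*(-16) = -512)
t/((-(-1065 - 1*(-29701)))) = -512*(-1/(-1065 - 1*(-29701))) = -512*(-1/(-1065 + 29701)) = -512/((-1*28636)) = -512/(-28636) = -512*(-1/28636) = 128/7159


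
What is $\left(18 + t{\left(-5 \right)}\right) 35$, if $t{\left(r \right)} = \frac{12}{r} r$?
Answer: $1050$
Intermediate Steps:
$t{\left(r \right)} = 12$
$\left(18 + t{\left(-5 \right)}\right) 35 = \left(18 + 12\right) 35 = 30 \cdot 35 = 1050$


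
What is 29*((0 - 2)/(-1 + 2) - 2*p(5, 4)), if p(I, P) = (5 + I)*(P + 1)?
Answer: -2958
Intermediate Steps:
p(I, P) = (1 + P)*(5 + I) (p(I, P) = (5 + I)*(1 + P) = (1 + P)*(5 + I))
29*((0 - 2)/(-1 + 2) - 2*p(5, 4)) = 29*((0 - 2)/(-1 + 2) - 2*(5 + 5 + 5*4 + 5*4)) = 29*(-2/1 - 2*(5 + 5 + 20 + 20)) = 29*(-2*1 - 2*50) = 29*(-2 - 100) = 29*(-102) = -2958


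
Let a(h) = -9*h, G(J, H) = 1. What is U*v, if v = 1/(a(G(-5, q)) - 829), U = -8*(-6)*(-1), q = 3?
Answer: 24/419 ≈ 0.057279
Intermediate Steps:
U = -48 (U = 48*(-1) = -48)
v = -1/838 (v = 1/(-9*1 - 829) = 1/(-9 - 829) = 1/(-838) = -1/838 ≈ -0.0011933)
U*v = -48*(-1/838) = 24/419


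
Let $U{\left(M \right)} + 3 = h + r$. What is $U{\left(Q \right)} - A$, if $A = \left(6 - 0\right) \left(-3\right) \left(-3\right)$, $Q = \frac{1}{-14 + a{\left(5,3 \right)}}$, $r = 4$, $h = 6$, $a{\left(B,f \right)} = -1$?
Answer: $-47$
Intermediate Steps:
$Q = - \frac{1}{15}$ ($Q = \frac{1}{-14 - 1} = \frac{1}{-15} = - \frac{1}{15} \approx -0.066667$)
$A = 54$ ($A = \left(6 + 0\right) \left(-3\right) \left(-3\right) = 6 \left(-3\right) \left(-3\right) = \left(-18\right) \left(-3\right) = 54$)
$U{\left(M \right)} = 7$ ($U{\left(M \right)} = -3 + \left(6 + 4\right) = -3 + 10 = 7$)
$U{\left(Q \right)} - A = 7 - 54 = -47$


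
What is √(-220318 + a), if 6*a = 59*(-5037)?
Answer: I*√1079394/2 ≈ 519.47*I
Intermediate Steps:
a = -99061/2 (a = (59*(-5037))/6 = (⅙)*(-297183) = -99061/2 ≈ -49531.)
√(-220318 + a) = √(-220318 - 99061/2) = √(-539697/2) = I*√1079394/2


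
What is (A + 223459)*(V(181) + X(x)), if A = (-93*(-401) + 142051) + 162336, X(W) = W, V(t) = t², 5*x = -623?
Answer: 92220512298/5 ≈ 1.8444e+10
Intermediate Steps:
x = -623/5 (x = (⅕)*(-623) = -623/5 ≈ -124.60)
A = 341680 (A = (37293 + 142051) + 162336 = 179344 + 162336 = 341680)
(A + 223459)*(V(181) + X(x)) = (341680 + 223459)*(181² - 623/5) = 565139*(32761 - 623/5) = 565139*(163182/5) = 92220512298/5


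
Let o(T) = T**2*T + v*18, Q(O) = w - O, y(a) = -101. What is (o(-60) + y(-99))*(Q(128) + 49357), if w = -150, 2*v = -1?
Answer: -10606462690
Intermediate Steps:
v = -1/2 (v = (1/2)*(-1) = -1/2 ≈ -0.50000)
Q(O) = -150 - O
o(T) = -9 + T**3 (o(T) = T**2*T - 1/2*18 = T**3 - 9 = -9 + T**3)
(o(-60) + y(-99))*(Q(128) + 49357) = ((-9 + (-60)**3) - 101)*((-150 - 1*128) + 49357) = ((-9 - 216000) - 101)*((-150 - 128) + 49357) = (-216009 - 101)*(-278 + 49357) = -216110*49079 = -10606462690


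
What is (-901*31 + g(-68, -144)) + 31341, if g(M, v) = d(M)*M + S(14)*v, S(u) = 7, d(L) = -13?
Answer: 3286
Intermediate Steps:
g(M, v) = -13*M + 7*v
(-901*31 + g(-68, -144)) + 31341 = (-901*31 + (-13*(-68) + 7*(-144))) + 31341 = (-27931 + (884 - 1008)) + 31341 = (-27931 - 124) + 31341 = -28055 + 31341 = 3286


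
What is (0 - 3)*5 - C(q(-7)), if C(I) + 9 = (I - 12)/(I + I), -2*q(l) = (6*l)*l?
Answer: -641/98 ≈ -6.5408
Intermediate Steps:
q(l) = -3*l² (q(l) = -6*l*l/2 = -3*l²)
C(I) = -9 + (-12 + I)/(2*I) (C(I) = -9 + (I - 12)/(I + I) = -9 + (-12 + I)/((2*I)) = -9 + (-12 + I)*(1/(2*I)) = -9 + (-12 + I)/(2*I))
(0 - 3)*5 - C(q(-7)) = (0 - 3)*5 - (-17/2 - 6/((-3*(-7)²))) = -3*5 - (-17/2 - 6/((-3*49))) = -15 - (-17/2 - 6/(-147)) = -15 - (-17/2 - 6*(-1/147)) = -15 - (-17/2 + 2/49) = -15 - 1*(-829/98) = -15 + 829/98 = -641/98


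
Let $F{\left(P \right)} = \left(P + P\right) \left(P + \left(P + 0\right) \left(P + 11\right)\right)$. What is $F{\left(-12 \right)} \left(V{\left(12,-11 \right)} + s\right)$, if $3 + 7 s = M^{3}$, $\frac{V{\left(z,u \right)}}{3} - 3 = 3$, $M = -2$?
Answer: $0$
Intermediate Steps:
$V{\left(z,u \right)} = 18$ ($V{\left(z,u \right)} = 9 + 3 \cdot 3 = 9 + 9 = 18$)
$F{\left(P \right)} = 2 P \left(P + P \left(11 + P\right)\right)$
$s = - \frac{11}{7}$ ($s = - \frac{3}{7} + \frac{\left(-2\right)^{3}}{7} = - \frac{3}{7} + \frac{1}{7} \left(-8\right) = - \frac{3}{7} - \frac{8}{7} = - \frac{11}{7} \approx -1.5714$)
$F{\left(-12 \right)} \left(V{\left(12,-11 \right)} + s\right) = 2 \left(-12\right)^{2} \left(12 - 12\right) \left(18 - \frac{11}{7}\right) = 2 \cdot 144 \cdot 0 \cdot \frac{115}{7} = 0 \cdot \frac{115}{7} = 0$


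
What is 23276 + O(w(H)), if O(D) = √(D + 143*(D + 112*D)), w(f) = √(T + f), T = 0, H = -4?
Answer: 23276 + 4*√1010*(1 + I) ≈ 23403.0 + 127.12*I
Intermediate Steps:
w(f) = √f (w(f) = √(0 + f) = √f)
O(D) = 4*√1010*√D (O(D) = √(D + 143*(113*D)) = √(D + 16159*D) = √(16160*D) = 4*√1010*√D)
23276 + O(w(H)) = 23276 + 4*√1010*√(√(-4)) = 23276 + 4*√1010*√(2*I) = 23276 + 4*√1010*(1 + I)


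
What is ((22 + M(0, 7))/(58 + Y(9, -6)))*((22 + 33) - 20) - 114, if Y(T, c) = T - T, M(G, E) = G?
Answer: -2921/29 ≈ -100.72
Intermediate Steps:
Y(T, c) = 0
((22 + M(0, 7))/(58 + Y(9, -6)))*((22 + 33) - 20) - 114 = ((22 + 0)/(58 + 0))*((22 + 33) - 20) - 114 = (22/58)*(55 - 20) - 114 = (22*(1/58))*35 - 114 = (11/29)*35 - 114 = 385/29 - 114 = -2921/29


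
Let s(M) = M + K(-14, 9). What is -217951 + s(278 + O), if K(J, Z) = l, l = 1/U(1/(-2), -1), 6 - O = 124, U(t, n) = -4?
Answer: -871165/4 ≈ -2.1779e+5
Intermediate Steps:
O = -118 (O = 6 - 1*124 = 6 - 124 = -118)
l = -1/4 (l = 1/(-4) = -1/4 ≈ -0.25000)
K(J, Z) = -1/4
s(M) = -1/4 + M (s(M) = M - 1/4 = -1/4 + M)
-217951 + s(278 + O) = -217951 + (-1/4 + (278 - 118)) = -217951 + (-1/4 + 160) = -217951 + 639/4 = -871165/4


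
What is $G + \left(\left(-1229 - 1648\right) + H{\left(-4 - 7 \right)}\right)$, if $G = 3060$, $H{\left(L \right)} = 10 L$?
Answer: $73$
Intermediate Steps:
$G + \left(\left(-1229 - 1648\right) + H{\left(-4 - 7 \right)}\right) = 3060 + \left(\left(-1229 - 1648\right) + 10 \left(-4 - 7\right)\right) = 3060 - \left(2877 - 10 \left(-4 - 7\right)\right) = 3060 + \left(-2877 + 10 \left(-11\right)\right) = 3060 - 2987 = 73$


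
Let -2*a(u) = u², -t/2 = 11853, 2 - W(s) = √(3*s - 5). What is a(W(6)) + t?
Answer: -47429/2 + 2*√13 ≈ -23707.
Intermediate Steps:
W(s) = 2 - √(-5 + 3*s) (W(s) = 2 - √(3*s - 5) = 2 - √(-5 + 3*s))
t = -23706 (t = -2*11853 = -23706)
a(u) = -u²/2
a(W(6)) + t = -(2 - √(-5 + 3*6))²/2 - 23706 = -(2 - √(-5 + 18))²/2 - 23706 = -(2 - √13)²/2 - 23706 = -23706 - (2 - √13)²/2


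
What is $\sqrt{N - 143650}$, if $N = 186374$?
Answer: $2 \sqrt{10681} \approx 206.7$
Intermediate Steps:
$\sqrt{N - 143650} = \sqrt{186374 - 143650} = \sqrt{42724} = 2 \sqrt{10681}$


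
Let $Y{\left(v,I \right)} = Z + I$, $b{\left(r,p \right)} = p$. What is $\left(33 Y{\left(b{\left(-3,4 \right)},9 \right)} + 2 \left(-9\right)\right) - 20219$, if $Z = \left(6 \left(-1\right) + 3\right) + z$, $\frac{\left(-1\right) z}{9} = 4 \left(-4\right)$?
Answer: $-15287$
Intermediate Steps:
$z = 144$ ($z = - 9 \cdot 4 \left(-4\right) = \left(-9\right) \left(-16\right) = 144$)
$Z = 141$ ($Z = \left(6 \left(-1\right) + 3\right) + 144 = \left(-6 + 3\right) + 144 = -3 + 144 = 141$)
$Y{\left(v,I \right)} = 141 + I$
$\left(33 Y{\left(b{\left(-3,4 \right)},9 \right)} + 2 \left(-9\right)\right) - 20219 = \left(33 \left(141 + 9\right) + 2 \left(-9\right)\right) - 20219 = \left(33 \cdot 150 - 18\right) - 20219 = \left(4950 - 18\right) - 20219 = 4932 - 20219 = -15287$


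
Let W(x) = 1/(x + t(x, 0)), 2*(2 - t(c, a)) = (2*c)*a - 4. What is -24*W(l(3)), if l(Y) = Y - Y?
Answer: -6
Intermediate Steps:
l(Y) = 0
t(c, a) = 4 - a*c (t(c, a) = 2 - ((2*c)*a - 4)/2 = 2 - (2*a*c - 4)/2 = 2 - (-4 + 2*a*c)/2 = 2 + (2 - a*c) = 4 - a*c)
W(x) = 1/(4 + x) (W(x) = 1/(x + (4 - 1*0*x)) = 1/(x + (4 + 0)) = 1/(x + 4) = 1/(4 + x))
-24*W(l(3)) = -24/(4 + 0) = -24/4 = -24*1/4 = -6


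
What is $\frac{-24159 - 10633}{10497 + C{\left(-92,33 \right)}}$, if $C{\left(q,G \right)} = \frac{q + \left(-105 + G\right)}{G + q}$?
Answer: $- \frac{2052728}{619487} \approx -3.3136$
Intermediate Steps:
$C{\left(q,G \right)} = \frac{-105 + G + q}{G + q}$
$\frac{-24159 - 10633}{10497 + C{\left(-92,33 \right)}} = \frac{-24159 - 10633}{10497 + \frac{-105 + 33 - 92}{33 - 92}} = - \frac{34792}{10497 + \frac{1}{-59} \left(-164\right)} = - \frac{34792}{10497 - - \frac{164}{59}} = - \frac{34792}{10497 + \frac{164}{59}} = - \frac{34792}{\frac{619487}{59}} = \left(-34792\right) \frac{59}{619487} = - \frac{2052728}{619487}$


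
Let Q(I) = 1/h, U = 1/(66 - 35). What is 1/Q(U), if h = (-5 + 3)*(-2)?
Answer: 4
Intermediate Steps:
h = 4 (h = -2*(-2) = 4)
U = 1/31 ≈ 0.032258
Q(I) = ¼ (Q(I) = 1/4 = ¼)
1/Q(U) = 1/(¼) = 4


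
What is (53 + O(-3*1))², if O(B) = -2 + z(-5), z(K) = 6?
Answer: 3249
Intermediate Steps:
O(B) = 4 (O(B) = -2 + 6 = 4)
(53 + O(-3*1))² = (53 + 4)² = 57² = 3249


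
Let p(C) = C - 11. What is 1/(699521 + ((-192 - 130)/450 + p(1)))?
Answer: 225/157389814 ≈ 1.4296e-6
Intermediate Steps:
p(C) = -11 + C
1/(699521 + ((-192 - 130)/450 + p(1))) = 1/(699521 + ((-192 - 130)/450 + (-11 + 1))) = 1/(699521 + (-322*1/450 - 10)) = 1/(699521 + (-161/225 - 10)) = 1/(699521 - 2411/225) = 1/(157389814/225) = 225/157389814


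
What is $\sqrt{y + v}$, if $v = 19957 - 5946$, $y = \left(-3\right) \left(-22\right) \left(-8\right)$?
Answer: $\sqrt{13483} \approx 116.12$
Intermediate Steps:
$y = -528$ ($y = 66 \left(-8\right) = -528$)
$v = 14011$
$\sqrt{y + v} = \sqrt{-528 + 14011} = \sqrt{13483}$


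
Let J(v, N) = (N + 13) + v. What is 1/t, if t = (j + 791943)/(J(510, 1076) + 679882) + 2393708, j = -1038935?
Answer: 681481/1631266274556 ≈ 4.1776e-7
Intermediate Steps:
J(v, N) = 13 + N + v (J(v, N) = (13 + N) + v = 13 + N + v)
t = 1631266274556/681481 (t = (-1038935 + 791943)/((13 + 1076 + 510) + 679882) + 2393708 = -246992/(1599 + 679882) + 2393708 = -246992/681481 + 2393708 = 1631266274556/681481 ≈ 2.3937e+6)
1/t = 1/(1631266274556/681481) = 681481/1631266274556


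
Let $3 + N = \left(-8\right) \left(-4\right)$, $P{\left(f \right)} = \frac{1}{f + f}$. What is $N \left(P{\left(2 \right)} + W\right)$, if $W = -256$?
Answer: $- \frac{29667}{4} \approx -7416.8$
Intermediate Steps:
$P{\left(f \right)} = \frac{1}{2 f}$
$N = 29$ ($N = -3 - -32 = -3 + 32 = 29$)
$N \left(P{\left(2 \right)} + W\right) = 29 \left(\frac{1}{2 \cdot 2} - 256\right) = 29 \left(\frac{1}{2} \cdot \frac{1}{2} - 256\right) = 29 \left(\frac{1}{4} - 256\right) = 29 \left(- \frac{1023}{4}\right) = - \frac{29667}{4}$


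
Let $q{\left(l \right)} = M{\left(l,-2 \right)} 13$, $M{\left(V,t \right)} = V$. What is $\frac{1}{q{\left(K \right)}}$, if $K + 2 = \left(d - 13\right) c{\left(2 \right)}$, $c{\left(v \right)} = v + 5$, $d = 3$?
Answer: $- \frac{1}{936} \approx -0.0010684$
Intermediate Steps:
$c{\left(v \right)} = 5 + v$
$K = -72$ ($K = -2 + \left(3 - 13\right) \left(5 + 2\right) = -2 - 70 = -72$)
$q{\left(l \right)} = 13 l$ ($q{\left(l \right)} = l 13 = 13 l$)
$\frac{1}{q{\left(K \right)}} = \frac{1}{13 \left(-72\right)} = \frac{1}{-936} = - \frac{1}{936}$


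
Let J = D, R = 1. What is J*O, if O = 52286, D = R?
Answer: 52286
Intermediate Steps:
D = 1
J = 1
J*O = 1*52286 = 52286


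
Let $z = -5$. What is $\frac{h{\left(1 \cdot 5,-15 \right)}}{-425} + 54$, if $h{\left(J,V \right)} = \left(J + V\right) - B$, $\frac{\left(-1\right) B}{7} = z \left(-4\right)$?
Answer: $\frac{4564}{85} \approx 53.694$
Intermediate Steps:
$B = -140$ ($B = - 7 \left(\left(-5\right) \left(-4\right)\right) = \left(-7\right) 20 = -140$)
$h{\left(J,V \right)} = 140 + J + V$ ($h{\left(J,V \right)} = \left(J + V\right) - -140 = \left(J + V\right) + 140 = 140 + J + V$)
$\frac{h{\left(1 \cdot 5,-15 \right)}}{-425} + 54 = \frac{140 + 1 \cdot 5 - 15}{-425} + 54 = \left(140 + 5 - 15\right) \left(- \frac{1}{425}\right) + 54 = 130 \left(- \frac{1}{425}\right) + 54 = - \frac{26}{85} + 54 = \frac{4564}{85}$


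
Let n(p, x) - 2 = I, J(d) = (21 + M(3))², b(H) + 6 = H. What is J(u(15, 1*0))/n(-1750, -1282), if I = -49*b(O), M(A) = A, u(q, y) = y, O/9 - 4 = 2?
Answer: -288/1175 ≈ -0.24511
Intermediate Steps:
O = 54 (O = 36 + 9*2 = 36 + 18 = 54)
b(H) = -6 + H
J(d) = 576 (J(d) = (21 + 3)² = 24² = 576)
I = -2352 (I = -49*(-6 + 54) = -49*48 = -2352)
n(p, x) = -2350 (n(p, x) = 2 - 2352 = -2350)
J(u(15, 1*0))/n(-1750, -1282) = 576/(-2350) = 576*(-1/2350) = -288/1175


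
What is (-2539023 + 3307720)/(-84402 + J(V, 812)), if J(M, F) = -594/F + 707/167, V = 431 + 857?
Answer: -52119193994/5722386961 ≈ -9.1079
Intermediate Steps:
V = 1288
J(M, F) = 707/167 - 594/F (J(M, F) = -594/F + 707*(1/167) = -594/F + 707/167 = 707/167 - 594/F)
(-2539023 + 3307720)/(-84402 + J(V, 812)) = (-2539023 + 3307720)/(-84402 + (707/167 - 594/812)) = 768697/(-84402 + (707/167 - 594*1/812)) = 768697/(-84402 + (707/167 - 297/406)) = 768697/(-84402 + 237443/67802) = 768697/(-5722386961/67802) = 768697*(-67802/5722386961) = -52119193994/5722386961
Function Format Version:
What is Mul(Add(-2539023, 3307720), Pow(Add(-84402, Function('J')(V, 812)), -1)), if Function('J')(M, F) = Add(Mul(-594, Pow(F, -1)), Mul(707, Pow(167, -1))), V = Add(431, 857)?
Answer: Rational(-52119193994, 5722386961) ≈ -9.1079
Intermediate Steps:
V = 1288
Function('J')(M, F) = Add(Rational(707, 167), Mul(-594, Pow(F, -1))) (Function('J')(M, F) = Add(Mul(-594, Pow(F, -1)), Mul(707, Rational(1, 167))) = Add(Mul(-594, Pow(F, -1)), Rational(707, 167)) = Add(Rational(707, 167), Mul(-594, Pow(F, -1))))
Mul(Add(-2539023, 3307720), Pow(Add(-84402, Function('J')(V, 812)), -1)) = Mul(Add(-2539023, 3307720), Pow(Add(-84402, Add(Rational(707, 167), Mul(-594, Pow(812, -1)))), -1)) = Mul(768697, Pow(Add(-84402, Add(Rational(707, 167), Mul(-594, Rational(1, 812)))), -1)) = Mul(768697, Pow(Add(-84402, Add(Rational(707, 167), Rational(-297, 406))), -1)) = Mul(768697, Pow(Add(-84402, Rational(237443, 67802)), -1)) = Mul(768697, Pow(Rational(-5722386961, 67802), -1)) = Mul(768697, Rational(-67802, 5722386961)) = Rational(-52119193994, 5722386961)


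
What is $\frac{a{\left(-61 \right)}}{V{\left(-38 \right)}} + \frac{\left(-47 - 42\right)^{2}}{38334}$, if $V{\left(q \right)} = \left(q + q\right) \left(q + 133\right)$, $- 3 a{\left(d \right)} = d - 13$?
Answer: $\frac{2343502}{11532145} \approx 0.20321$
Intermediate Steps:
$a{\left(d \right)} = \frac{13}{3} - \frac{d}{3}$ ($a{\left(d \right)} = - \frac{d - 13}{3} = - \frac{-13 + d}{3} = \frac{13}{3} - \frac{d}{3}$)
$V{\left(q \right)} = 2 q \left(133 + q\right)$
$\frac{a{\left(-61 \right)}}{V{\left(-38 \right)}} + \frac{\left(-47 - 42\right)^{2}}{38334} = \frac{\frac{13}{3} - - \frac{61}{3}}{2 \left(-38\right) \left(133 - 38\right)} + \frac{\left(-47 - 42\right)^{2}}{38334} = \frac{\frac{13}{3} + \frac{61}{3}}{2 \left(-38\right) 95} + \left(-89\right)^{2} \cdot \frac{1}{38334} = \frac{74}{3 \left(-7220\right)} + 7921 \cdot \frac{1}{38334} = \frac{74}{3} \left(- \frac{1}{7220}\right) + \frac{7921}{38334} = - \frac{37}{10830} + \frac{7921}{38334} = \frac{2343502}{11532145}$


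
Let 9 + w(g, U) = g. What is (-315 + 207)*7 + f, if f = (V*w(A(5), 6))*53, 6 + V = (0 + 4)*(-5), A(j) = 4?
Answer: 6134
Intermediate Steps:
V = -26 (V = -6 + (0 + 4)*(-5) = -6 + 4*(-5) = -6 - 20 = -26)
w(g, U) = -9 + g
f = 6890 (f = -26*(-9 + 4)*53 = -26*(-5)*53 = 130*53 = 6890)
(-315 + 207)*7 + f = (-315 + 207)*7 + 6890 = -108*7 + 6890 = -756 + 6890 = 6134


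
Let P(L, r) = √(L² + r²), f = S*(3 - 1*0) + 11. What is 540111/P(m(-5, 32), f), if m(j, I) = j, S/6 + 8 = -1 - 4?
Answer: 540111*√49754/49754 ≈ 2421.4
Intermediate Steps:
S = -78 (S = -48 + 6*(-1 - 4) = -48 + 6*(-5) = -48 - 30 = -78)
f = -223 (f = -78*(3 - 1*0) + 11 = -78*(3 + 0) + 11 = -78*3 + 11 = -234 + 11 = -223)
540111/P(m(-5, 32), f) = 540111/(√((-5)² + (-223)²)) = 540111/(√(25 + 49729)) = 540111/(√49754) = 540111*(√49754/49754) = 540111*√49754/49754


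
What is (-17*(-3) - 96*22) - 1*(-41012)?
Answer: 38951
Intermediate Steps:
(-17*(-3) - 96*22) - 1*(-41012) = (51 - 2112) + 41012 = -2061 + 41012 = 38951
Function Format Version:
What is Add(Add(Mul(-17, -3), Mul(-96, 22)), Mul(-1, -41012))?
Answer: 38951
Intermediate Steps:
Add(Add(Mul(-17, -3), Mul(-96, 22)), Mul(-1, -41012)) = Add(Add(51, -2112), 41012) = Add(-2061, 41012) = 38951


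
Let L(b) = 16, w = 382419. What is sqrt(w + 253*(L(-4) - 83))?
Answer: 2*sqrt(91367) ≈ 604.54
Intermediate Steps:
sqrt(w + 253*(L(-4) - 83)) = sqrt(382419 + 253*(16 - 83)) = sqrt(382419 + 253*(-67)) = sqrt(382419 - 16951) = sqrt(365468) = 2*sqrt(91367)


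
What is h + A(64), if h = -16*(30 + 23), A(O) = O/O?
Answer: -847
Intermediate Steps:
A(O) = 1
h = -848 (h = -16*53 = -848)
h + A(64) = -848 + 1 = -847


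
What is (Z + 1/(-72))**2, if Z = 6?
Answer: 185761/5184 ≈ 35.833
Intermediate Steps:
(Z + 1/(-72))**2 = (6 + 1/(-72))**2 = (6 - 1/72)**2 = (431/72)**2 = 185761/5184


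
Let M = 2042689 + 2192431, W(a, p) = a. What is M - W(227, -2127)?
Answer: 4234893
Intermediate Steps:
M = 4235120
M - W(227, -2127) = 4235120 - 1*227 = 4235120 - 227 = 4234893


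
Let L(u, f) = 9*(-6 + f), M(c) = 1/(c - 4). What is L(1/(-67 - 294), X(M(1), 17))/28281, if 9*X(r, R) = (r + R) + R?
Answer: -61/84843 ≈ -0.00071898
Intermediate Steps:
M(c) = 1/(-4 + c)
X(r, R) = r/9 + 2*R/9 (X(r, R) = ((r + R) + R)/9 = ((R + r) + R)/9 = (r + 2*R)/9 = r/9 + 2*R/9)
L(u, f) = -54 + 9*f
L(1/(-67 - 294), X(M(1), 17))/28281 = (-54 + 9*(1/(9*(-4 + 1)) + (2/9)*17))/28281 = (-54 + 9*((⅑)/(-3) + 34/9))*(1/28281) = (-54 + 9*((⅑)*(-⅓) + 34/9))*(1/28281) = (-54 + 9*(-1/27 + 34/9))*(1/28281) = (-54 + 9*(101/27))*(1/28281) = (-54 + 101/3)*(1/28281) = -61/3*1/28281 = -61/84843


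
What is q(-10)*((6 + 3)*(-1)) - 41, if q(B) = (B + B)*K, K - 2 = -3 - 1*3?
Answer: -761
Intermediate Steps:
K = -4 (K = 2 + (-3 - 1*3) = 2 + (-3 - 3) = 2 - 6 = -4)
q(B) = -8*B (q(B) = (B + B)*(-4) = (2*B)*(-4) = -8*B)
q(-10)*((6 + 3)*(-1)) - 41 = (-8*(-10))*((6 + 3)*(-1)) - 41 = 80*(9*(-1)) - 41 = 80*(-9) - 41 = -720 - 41 = -761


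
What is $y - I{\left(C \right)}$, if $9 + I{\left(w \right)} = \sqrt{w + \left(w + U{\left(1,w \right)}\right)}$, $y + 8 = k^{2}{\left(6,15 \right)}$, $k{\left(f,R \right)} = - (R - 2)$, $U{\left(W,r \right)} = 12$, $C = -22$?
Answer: $170 - 4 i \sqrt{2} \approx 170.0 - 5.6569 i$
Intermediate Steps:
$k{\left(f,R \right)} = 2 - R$ ($k{\left(f,R \right)} = - (-2 + R) = 2 - R$)
$y = 161$ ($y = -8 + \left(2 - 15\right)^{2} = -8 + \left(-13\right)^{2} = -8 + 169 = 161$)
$I{\left(w \right)} = -9 + \sqrt{12 + 2 w}$ ($I{\left(w \right)} = -9 + \sqrt{w + \left(w + 12\right)} = -9 + \sqrt{w + \left(12 + w\right)} = -9 + \sqrt{12 + 2 w}$)
$y - I{\left(C \right)} = 161 - \left(-9 + \sqrt{12 + 2 \left(-22\right)}\right) = 161 - \left(-9 + \sqrt{12 - 44}\right) = 161 - \left(-9 + \sqrt{-32}\right) = 161 - \left(-9 + 4 i \sqrt{2}\right) = 161 + \left(9 - 4 i \sqrt{2}\right) = 170 - 4 i \sqrt{2}$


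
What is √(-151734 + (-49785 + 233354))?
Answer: √31835 ≈ 178.42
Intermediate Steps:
√(-151734 + (-49785 + 233354)) = √(-151734 + 183569) = √31835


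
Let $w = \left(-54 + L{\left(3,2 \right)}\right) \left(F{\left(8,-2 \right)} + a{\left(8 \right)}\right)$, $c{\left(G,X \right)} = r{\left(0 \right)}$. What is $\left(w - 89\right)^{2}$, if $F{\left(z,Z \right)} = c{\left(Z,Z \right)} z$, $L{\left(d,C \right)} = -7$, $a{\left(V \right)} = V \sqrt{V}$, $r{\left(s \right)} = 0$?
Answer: $1913073 + 173728 \sqrt{2} \approx 2.1588 \cdot 10^{6}$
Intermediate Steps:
$c{\left(G,X \right)} = 0$
$a{\left(V \right)} = V^{\frac{3}{2}}$
$F{\left(z,Z \right)} = 0$ ($F{\left(z,Z \right)} = 0 z = 0$)
$w = - 976 \sqrt{2}$ ($w = \left(-54 - 7\right) \left(0 + 8^{\frac{3}{2}}\right) = - 61 \left(0 + 16 \sqrt{2}\right) = - 61 \cdot 16 \sqrt{2} = - 976 \sqrt{2} \approx -1380.3$)
$\left(w - 89\right)^{2} = \left(- 976 \sqrt{2} - 89\right)^{2} = \left(-89 - 976 \sqrt{2}\right)^{2}$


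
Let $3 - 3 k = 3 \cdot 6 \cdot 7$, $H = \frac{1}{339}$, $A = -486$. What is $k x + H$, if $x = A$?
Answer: $\frac{6754915}{339} \approx 19926.0$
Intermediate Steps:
$x = -486$
$H = \frac{1}{339} \approx 0.0029499$
$k = -41$ ($k = 1 - \frac{3 \cdot 6 \cdot 7}{3} = 1 - \frac{18 \cdot 7}{3} = 1 - 42 = -41$)
$k x + H = \left(-41\right) \left(-486\right) + \frac{1}{339} = 19926 + \frac{1}{339} = \frac{6754915}{339}$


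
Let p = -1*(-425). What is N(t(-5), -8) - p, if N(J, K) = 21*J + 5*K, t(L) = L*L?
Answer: 60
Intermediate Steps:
t(L) = L²
N(J, K) = 5*K + 21*J
p = 425
N(t(-5), -8) - p = (5*(-8) + 21*(-5)²) - 1*425 = (-40 + 21*25) - 425 = (-40 + 525) - 425 = 485 - 425 = 60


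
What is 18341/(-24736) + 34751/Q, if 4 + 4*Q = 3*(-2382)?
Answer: -1784770547/88431200 ≈ -20.183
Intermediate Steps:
Q = -3575/2 (Q = -1 + (3*(-2382))/4 = -1 + (¼)*(-7146) = -1 - 3573/2 = -3575/2 ≈ -1787.5)
18341/(-24736) + 34751/Q = 18341/(-24736) + 34751/(-3575/2) = 18341*(-1/24736) + 34751*(-2/3575) = -18341/24736 - 69502/3575 = -1784770547/88431200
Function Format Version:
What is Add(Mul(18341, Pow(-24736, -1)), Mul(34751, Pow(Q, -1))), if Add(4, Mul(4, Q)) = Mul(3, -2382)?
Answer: Rational(-1784770547, 88431200) ≈ -20.183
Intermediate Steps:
Q = Rational(-3575, 2) (Q = Add(-1, Mul(Rational(1, 4), Mul(3, -2382))) = Add(-1, Mul(Rational(1, 4), -7146)) = Add(-1, Rational(-3573, 2)) = Rational(-3575, 2) ≈ -1787.5)
Add(Mul(18341, Pow(-24736, -1)), Mul(34751, Pow(Q, -1))) = Add(Mul(18341, Pow(-24736, -1)), Mul(34751, Pow(Rational(-3575, 2), -1))) = Add(Mul(18341, Rational(-1, 24736)), Mul(34751, Rational(-2, 3575))) = Add(Rational(-18341, 24736), Rational(-69502, 3575)) = Rational(-1784770547, 88431200)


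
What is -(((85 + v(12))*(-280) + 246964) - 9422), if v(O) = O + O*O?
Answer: -170062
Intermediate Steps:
v(O) = O + O²
-(((85 + v(12))*(-280) + 246964) - 9422) = -(((85 + 12*(1 + 12))*(-280) + 246964) - 9422) = -(((85 + 12*13)*(-280) + 246964) - 9422) = -(((85 + 156)*(-280) + 246964) - 9422) = -((241*(-280) + 246964) - 9422) = -((-67480 + 246964) - 9422) = -(179484 - 9422) = -1*170062 = -170062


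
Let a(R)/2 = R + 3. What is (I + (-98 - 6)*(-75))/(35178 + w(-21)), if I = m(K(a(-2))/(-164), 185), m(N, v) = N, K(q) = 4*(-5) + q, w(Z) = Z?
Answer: 213203/960958 ≈ 0.22186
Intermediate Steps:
a(R) = 6 + 2*R (a(R) = 2*(R + 3) = 2*(3 + R) = 6 + 2*R)
K(q) = -20 + q
I = 9/82 (I = (-20 + (6 + 2*(-2)))/(-164) = (-20 + (6 - 4))*(-1/164) = (-20 + 2)*(-1/164) = -18*(-1/164) = 9/82 ≈ 0.10976)
(I + (-98 - 6)*(-75))/(35178 + w(-21)) = (9/82 + (-98 - 6)*(-75))/(35178 - 21) = (9/82 - 104*(-75))/35157 = (9/82 + 7800)*(1/35157) = (639609/82)*(1/35157) = 213203/960958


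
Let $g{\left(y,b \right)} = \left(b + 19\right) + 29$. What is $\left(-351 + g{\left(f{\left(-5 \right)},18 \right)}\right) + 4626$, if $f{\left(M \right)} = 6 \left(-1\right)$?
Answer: $4341$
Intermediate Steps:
$f{\left(M \right)} = -6$
$g{\left(y,b \right)} = 48 + b$ ($g{\left(y,b \right)} = \left(19 + b\right) + 29 = 48 + b$)
$\left(-351 + g{\left(f{\left(-5 \right)},18 \right)}\right) + 4626 = \left(-351 + \left(48 + 18\right)\right) + 4626 = \left(-351 + 66\right) + 4626 = -285 + 4626 = 4341$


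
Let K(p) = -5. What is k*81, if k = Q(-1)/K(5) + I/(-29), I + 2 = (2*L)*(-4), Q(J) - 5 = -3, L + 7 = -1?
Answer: -29808/145 ≈ -205.57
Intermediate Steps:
L = -8 (L = -7 - 1 = -8)
Q(J) = 2 (Q(J) = 5 - 3 = 2)
I = 62 (I = -2 + (2*(-8))*(-4) = -2 - 16*(-4) = -2 + 64 = 62)
k = -368/145 (k = 2/(-5) + 62/(-29) = 2*(-⅕) + 62*(-1/29) = -⅖ - 62/29 = -368/145 ≈ -2.5379)
k*81 = -368/145*81 = -29808/145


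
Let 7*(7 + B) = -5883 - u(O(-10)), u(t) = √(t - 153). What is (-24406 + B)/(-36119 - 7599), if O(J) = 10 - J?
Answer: 88387/153013 + I*√133/306026 ≈ 0.57764 + 3.7685e-5*I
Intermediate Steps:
u(t) = √(-153 + t)
B = -5932/7 - I*√133/7 (B = -7 + (-5883 - √(-153 + (10 - 1*(-10))))/7 = -7 + (-5883 - √(-153 + (10 + 10)))/7 = -7 + (-5883 - √(-153 + 20))/7 = -7 + (-5883 - √(-133))/7 = -7 + (-5883 - I*√133)/7 = -7 + (-5883/7 - I*√133/7) = -5932/7 - I*√133/7 ≈ -847.43 - 1.6475*I)
(-24406 + B)/(-36119 - 7599) = (-24406 + (-5932/7 - I*√133/7))/(-36119 - 7599) = (-176774/7 - I*√133/7)/(-43718) = (-176774/7 - I*√133/7)*(-1/43718) = 88387/153013 + I*√133/306026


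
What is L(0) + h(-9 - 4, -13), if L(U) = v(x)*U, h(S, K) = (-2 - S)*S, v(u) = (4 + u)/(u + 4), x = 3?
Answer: -143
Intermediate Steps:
v(u) = 1 (v(u) = (4 + u)/(4 + u) = 1)
h(S, K) = S*(-2 - S)
L(U) = U (L(U) = 1*U = U)
L(0) + h(-9 - 4, -13) = 0 - (-9 - 4)*(2 + (-9 - 4)) = 0 - 1*(-13)*(2 - 13) = 0 - 1*(-13)*(-11) = 0 - 143 = -143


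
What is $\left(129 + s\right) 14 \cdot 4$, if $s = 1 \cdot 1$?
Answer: $7280$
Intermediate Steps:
$s = 1$
$\left(129 + s\right) 14 \cdot 4 = \left(129 + 1\right) 14 \cdot 4 = 130 \cdot 56 = 7280$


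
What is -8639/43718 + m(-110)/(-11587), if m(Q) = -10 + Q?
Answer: -94853933/506560466 ≈ -0.18725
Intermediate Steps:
-8639/43718 + m(-110)/(-11587) = -8639/43718 + (-10 - 110)/(-11587) = -8639*1/43718 - 120*(-1/11587) = -8639/43718 + 120/11587 = -94853933/506560466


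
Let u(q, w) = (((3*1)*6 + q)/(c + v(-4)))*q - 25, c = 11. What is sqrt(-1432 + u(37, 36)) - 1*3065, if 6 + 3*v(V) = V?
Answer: -3065 + I*sqrt(630338)/23 ≈ -3065.0 + 34.519*I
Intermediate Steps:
v(V) = -2 + V/3
u(q, w) = -25 + q*(54/23 + 3*q/23) (u(q, w) = (((3*1)*6 + q)/(11 + (-2 + (1/3)*(-4))))*q - 25 = ((3*6 + q)/(11 + (-2 - 4/3)))*q - 25 = ((18 + q)/(11 - 10/3))*q - 25 = ((18 + q)/(23/3))*q - 25 = ((18 + q)*(3/23))*q - 25 = (54/23 + 3*q/23)*q - 25 = q*(54/23 + 3*q/23) - 25 = -25 + q*(54/23 + 3*q/23))
sqrt(-1432 + u(37, 36)) - 1*3065 = sqrt(-1432 + (-25 + (3/23)*37**2 + (54/23)*37)) - 1*3065 = sqrt(-1432 + (-25 + (3/23)*1369 + 1998/23)) - 3065 = sqrt(-1432 + (-25 + 4107/23 + 1998/23)) - 3065 = sqrt(-1432 + 5530/23) - 3065 = sqrt(-27406/23) - 3065 = I*sqrt(630338)/23 - 3065 = -3065 + I*sqrt(630338)/23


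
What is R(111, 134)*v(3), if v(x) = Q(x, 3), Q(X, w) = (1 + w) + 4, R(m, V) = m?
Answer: 888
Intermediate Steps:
Q(X, w) = 5 + w
v(x) = 8 (v(x) = 5 + 3 = 8)
R(111, 134)*v(3) = 111*8 = 888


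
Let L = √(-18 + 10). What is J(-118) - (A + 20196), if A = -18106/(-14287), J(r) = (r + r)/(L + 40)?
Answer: 2*(-144279179*√2 + 2886426513*I)/(14287*(√2 - 20*I)) ≈ -20203.0 + 0.41512*I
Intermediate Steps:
L = 2*I*√2 (L = √(-8) = 2*I*√2 ≈ 2.8284*I)
J(r) = 2*r/(40 + 2*I*√2) (J(r) = (r + r)/(2*I*√2 + 40) = (2*r)/(40 + 2*I*√2) = 2*r/(40 + 2*I*√2))
A = 18106/14287 (A = -18106*(-1/14287) = 18106/14287 ≈ 1.2673)
J(-118) - (A + 20196) = ((10/201)*(-118) - 1/402*I*(-118)*√2) - (18106/14287 + 20196) = (-1180/201 + 59*I*√2/201) - 1*288558358/14287 = (-1180/201 + 59*I*√2/201) - 288558358/14287 = -58017088618/2871687 + 59*I*√2/201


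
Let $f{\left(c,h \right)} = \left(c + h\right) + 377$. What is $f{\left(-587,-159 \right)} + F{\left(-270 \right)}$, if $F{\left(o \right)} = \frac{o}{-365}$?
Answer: $- \frac{26883}{73} \approx -368.26$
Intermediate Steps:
$f{\left(c,h \right)} = 377 + c + h$
$F{\left(o \right)} = - \frac{o}{365}$ ($F{\left(o \right)} = o \left(- \frac{1}{365}\right) = - \frac{o}{365}$)
$f{\left(-587,-159 \right)} + F{\left(-270 \right)} = \left(377 - 587 - 159\right) - - \frac{54}{73} = -369 + \frac{54}{73} = - \frac{26883}{73}$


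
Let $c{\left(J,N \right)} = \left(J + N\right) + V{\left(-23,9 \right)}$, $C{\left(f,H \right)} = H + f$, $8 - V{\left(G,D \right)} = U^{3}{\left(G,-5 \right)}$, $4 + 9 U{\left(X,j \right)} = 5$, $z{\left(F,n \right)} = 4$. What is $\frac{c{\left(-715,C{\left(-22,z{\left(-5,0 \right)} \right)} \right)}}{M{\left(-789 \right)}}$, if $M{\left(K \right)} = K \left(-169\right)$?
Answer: $- \frac{528526}{97205589} \approx -0.0054372$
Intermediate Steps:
$U{\left(X,j \right)} = \frac{1}{9}$ ($U{\left(X,j \right)} = - \frac{4}{9} + \frac{1}{9} \cdot 5 = - \frac{4}{9} + \frac{5}{9} = \frac{1}{9}$)
$V{\left(G,D \right)} = \frac{5831}{729}$ ($V{\left(G,D \right)} = 8 - \left(\frac{1}{9}\right)^{3} = 8 - \frac{1}{729} = \frac{5831}{729}$)
$c{\left(J,N \right)} = \frac{5831}{729} + J + N$ ($c{\left(J,N \right)} = \left(J + N\right) + \frac{5831}{729} = \frac{5831}{729} + J + N$)
$M{\left(K \right)} = - 169 K$
$\frac{c{\left(-715,C{\left(-22,z{\left(-5,0 \right)} \right)} \right)}}{M{\left(-789 \right)}} = \frac{\frac{5831}{729} - 715 + \left(4 - 22\right)}{\left(-169\right) \left(-789\right)} = \frac{\frac{5831}{729} - 715 - 18}{133341} = \left(- \frac{528526}{729}\right) \frac{1}{133341} = - \frac{528526}{97205589}$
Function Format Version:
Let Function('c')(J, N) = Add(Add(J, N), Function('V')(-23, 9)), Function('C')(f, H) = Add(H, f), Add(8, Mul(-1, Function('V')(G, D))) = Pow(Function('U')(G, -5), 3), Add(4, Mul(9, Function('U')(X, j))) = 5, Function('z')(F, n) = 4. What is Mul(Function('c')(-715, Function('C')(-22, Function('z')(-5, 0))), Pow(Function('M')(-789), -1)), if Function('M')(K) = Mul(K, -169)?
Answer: Rational(-528526, 97205589) ≈ -0.0054372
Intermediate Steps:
Function('U')(X, j) = Rational(1, 9) (Function('U')(X, j) = Add(Rational(-4, 9), Mul(Rational(1, 9), 5)) = Add(Rational(-4, 9), Rational(5, 9)) = Rational(1, 9))
Function('V')(G, D) = Rational(5831, 729) (Function('V')(G, D) = Add(8, Mul(-1, Pow(Rational(1, 9), 3))) = Add(8, Mul(-1, Rational(1, 729))) = Add(8, Rational(-1, 729)) = Rational(5831, 729))
Function('c')(J, N) = Add(Rational(5831, 729), J, N) (Function('c')(J, N) = Add(Add(J, N), Rational(5831, 729)) = Add(Rational(5831, 729), J, N))
Function('M')(K) = Mul(-169, K)
Mul(Function('c')(-715, Function('C')(-22, Function('z')(-5, 0))), Pow(Function('M')(-789), -1)) = Mul(Add(Rational(5831, 729), -715, Add(4, -22)), Pow(Mul(-169, -789), -1)) = Mul(Add(Rational(5831, 729), -715, -18), Pow(133341, -1)) = Mul(Rational(-528526, 729), Rational(1, 133341)) = Rational(-528526, 97205589)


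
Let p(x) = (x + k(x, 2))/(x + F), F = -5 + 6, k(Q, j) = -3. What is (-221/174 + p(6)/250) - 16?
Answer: -1314557/76125 ≈ -17.268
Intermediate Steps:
F = 1
p(x) = (-3 + x)/(1 + x) (p(x) = (x - 3)/(x + 1) = (-3 + x)/(1 + x))
(-221/174 + p(6)/250) - 16 = (-221/174 + ((-3 + 6)/(1 + 6))/250) - 16 = (-221*1/174 + (3/7)*(1/250)) - 16 = (-221/174 + ((⅐)*3)*(1/250)) - 16 = (-221/174 + (3/7)*(1/250)) - 16 = (-221/174 + 3/1750) - 16 = -96557/76125 - 16 = -1314557/76125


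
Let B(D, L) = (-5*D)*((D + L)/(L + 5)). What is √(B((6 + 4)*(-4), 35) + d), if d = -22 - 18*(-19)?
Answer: √295 ≈ 17.176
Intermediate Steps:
d = 320 (d = -22 + 342 = 320)
B(D, L) = -5*D*(D + L)/(5 + L) (B(D, L) = (-5*D)*((D + L)/(5 + L)) = -5*D*(D + L)/(5 + L))
√(B((6 + 4)*(-4), 35) + d) = √(-5*(6 + 4)*(-4)*((6 + 4)*(-4) + 35)/(5 + 35) + 320) = √(-5*10*(-4)*(10*(-4) + 35)/40 + 320) = √(-5*(-40)*1/40*(-40 + 35) + 320) = √(-5*(-40)*1/40*(-5) + 320) = √(-25 + 320) = √295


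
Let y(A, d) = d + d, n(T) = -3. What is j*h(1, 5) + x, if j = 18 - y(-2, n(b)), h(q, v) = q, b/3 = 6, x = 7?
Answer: 31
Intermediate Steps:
b = 18 (b = 3*6 = 18)
y(A, d) = 2*d
j = 24 (j = 18 - 2*(-3) = 18 - 1*(-6) = 18 + 6 = 24)
j*h(1, 5) + x = 24*1 + 7 = 24 + 7 = 31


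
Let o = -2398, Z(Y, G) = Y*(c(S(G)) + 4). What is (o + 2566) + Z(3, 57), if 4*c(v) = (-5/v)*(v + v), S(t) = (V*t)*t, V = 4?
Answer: 345/2 ≈ 172.50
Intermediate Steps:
S(t) = 4*t**2 (S(t) = (4*t)*t = 4*t**2)
c(v) = -5/2 (c(v) = ((-5/v)*(v + v))/4 = ((-5/v)*(2*v))/4 = (1/4)*(-10) = -5/2)
Z(Y, G) = 3*Y/2 (Z(Y, G) = Y*(-5/2 + 4) = Y*(3/2) = 3*Y/2)
(o + 2566) + Z(3, 57) = (-2398 + 2566) + (3/2)*3 = 168 + 9/2 = 345/2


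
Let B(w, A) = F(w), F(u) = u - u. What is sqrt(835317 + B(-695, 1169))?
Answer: 3*sqrt(92813) ≈ 913.96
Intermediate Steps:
F(u) = 0
B(w, A) = 0
sqrt(835317 + B(-695, 1169)) = sqrt(835317 + 0) = sqrt(835317) = 3*sqrt(92813)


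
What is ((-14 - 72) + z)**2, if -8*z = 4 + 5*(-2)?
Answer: 116281/16 ≈ 7267.6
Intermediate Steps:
z = 3/4 (z = -(4 + 5*(-2))/8 = -(4 - 10)/8 = -1/8*(-6) = 3/4 ≈ 0.75000)
((-14 - 72) + z)**2 = ((-14 - 72) + 3/4)**2 = (-86 + 3/4)**2 = (-341/4)**2 = 116281/16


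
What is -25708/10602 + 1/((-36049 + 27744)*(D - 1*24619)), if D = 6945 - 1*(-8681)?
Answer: -960024957409/395915071365 ≈ -2.4248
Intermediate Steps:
D = 15626 (D = 6945 + 8681 = 15626)
-25708/10602 + 1/((-36049 + 27744)*(D - 1*24619)) = -25708/10602 + 1/((-36049 + 27744)*(15626 - 1*24619)) = -25708*1/10602 + 1/((-8305)*(15626 - 24619)) = -12854/5301 - 1/8305/(-8993) = -12854/5301 - 1/8305*(-1/8993) = -12854/5301 + 1/74686865 = -960024957409/395915071365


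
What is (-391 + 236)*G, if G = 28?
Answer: -4340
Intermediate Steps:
(-391 + 236)*G = (-391 + 236)*28 = -155*28 = -4340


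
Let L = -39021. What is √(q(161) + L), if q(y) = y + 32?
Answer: 2*I*√9707 ≈ 197.05*I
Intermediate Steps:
q(y) = 32 + y
√(q(161) + L) = √((32 + 161) - 39021) = √(193 - 39021) = √(-38828) = 2*I*√9707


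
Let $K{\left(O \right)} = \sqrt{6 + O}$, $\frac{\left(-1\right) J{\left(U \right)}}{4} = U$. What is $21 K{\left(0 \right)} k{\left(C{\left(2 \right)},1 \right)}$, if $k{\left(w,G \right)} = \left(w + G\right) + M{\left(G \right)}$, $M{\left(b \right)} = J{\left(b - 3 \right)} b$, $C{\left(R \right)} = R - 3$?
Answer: $168 \sqrt{6} \approx 411.51$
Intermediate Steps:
$J{\left(U \right)} = - 4 U$
$C{\left(R \right)} = -3 + R$ ($C{\left(R \right)} = R - 3 = -3 + R$)
$M{\left(b \right)} = b \left(12 - 4 b\right)$ ($M{\left(b \right)} = - 4 \left(b - 3\right) b = - 4 \left(-3 + b\right) b = \left(12 - 4 b\right) b = b \left(12 - 4 b\right)$)
$k{\left(w,G \right)} = G + w + 4 G \left(3 - G\right)$ ($k{\left(w,G \right)} = \left(w + G\right) + 4 G \left(3 - G\right) = \left(G + w\right) + 4 G \left(3 - G\right) = G + w + 4 G \left(3 - G\right)$)
$21 K{\left(0 \right)} k{\left(C{\left(2 \right)},1 \right)} = 21 \sqrt{6 + 0} \left(1 + \left(-3 + 2\right) + 4 \cdot 1 \left(3 - 1\right)\right) = 21 \sqrt{6} \left(1 - 1 + 4 \cdot 1 \left(3 - 1\right)\right) = 21 \sqrt{6} \left(1 - 1 + 4 \cdot 1 \cdot 2\right) = 21 \sqrt{6} \left(1 - 1 + 8\right) = 21 \sqrt{6} \cdot 8 = 168 \sqrt{6}$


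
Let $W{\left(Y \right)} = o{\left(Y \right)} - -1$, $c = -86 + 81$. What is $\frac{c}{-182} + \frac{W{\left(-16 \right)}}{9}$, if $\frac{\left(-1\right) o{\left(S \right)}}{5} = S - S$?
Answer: $\frac{227}{1638} \approx 0.13858$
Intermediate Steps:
$o{\left(S \right)} = 0$ ($o{\left(S \right)} = - 5 \left(S - S\right) = \left(-5\right) 0 = 0$)
$c = -5$
$W{\left(Y \right)} = 1$ ($W{\left(Y \right)} = 0 - -1 = 0 + 1 = 1$)
$\frac{c}{-182} + \frac{W{\left(-16 \right)}}{9} = - \frac{5}{-182} + 1 \cdot \frac{1}{9} = \left(-5\right) \left(- \frac{1}{182}\right) + 1 \cdot \frac{1}{9} = \frac{5}{182} + \frac{1}{9} = \frac{227}{1638}$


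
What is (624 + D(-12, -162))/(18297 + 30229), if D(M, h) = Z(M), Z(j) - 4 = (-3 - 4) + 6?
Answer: 33/2554 ≈ 0.012921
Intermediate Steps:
Z(j) = 3 (Z(j) = 4 + ((-3 - 4) + 6) = 4 + (-7 + 6) = 4 - 1 = 3)
D(M, h) = 3
(624 + D(-12, -162))/(18297 + 30229) = (624 + 3)/(18297 + 30229) = 627/48526 = 627*(1/48526) = 33/2554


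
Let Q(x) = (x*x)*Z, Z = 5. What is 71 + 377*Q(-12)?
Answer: 271511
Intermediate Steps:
Q(x) = 5*x² (Q(x) = (x*x)*5 = x²*5 = 5*x²)
71 + 377*Q(-12) = 71 + 377*(5*(-12)²) = 71 + 377*(5*144) = 71 + 377*720 = 71 + 271440 = 271511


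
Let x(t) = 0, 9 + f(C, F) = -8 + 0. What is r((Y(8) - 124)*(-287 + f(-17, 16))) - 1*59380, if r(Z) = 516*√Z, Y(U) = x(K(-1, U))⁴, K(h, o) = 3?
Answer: -59380 + 4128*√589 ≈ 40804.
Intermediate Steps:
f(C, F) = -17 (f(C, F) = -9 + (-8 + 0) = -9 - 8 = -17)
Y(U) = 0 (Y(U) = 0⁴ = 0)
r((Y(8) - 124)*(-287 + f(-17, 16))) - 1*59380 = 516*√((0 - 124)*(-287 - 17)) - 1*59380 = 516*√(-124*(-304)) - 59380 = 516*√37696 - 59380 = 516*(8*√589) - 59380 = 4128*√589 - 59380 = -59380 + 4128*√589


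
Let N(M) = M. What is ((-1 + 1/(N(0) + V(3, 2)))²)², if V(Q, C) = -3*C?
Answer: 2401/1296 ≈ 1.8526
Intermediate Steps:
((-1 + 1/(N(0) + V(3, 2)))²)² = ((-1 + 1/(0 - 3*2))²)² = ((-1 + 1/(0 - 6))²)² = ((-1 + 1/(-6))²)² = ((-1 - ⅙)²)² = ((-7/6)²)² = (49/36)² = 2401/1296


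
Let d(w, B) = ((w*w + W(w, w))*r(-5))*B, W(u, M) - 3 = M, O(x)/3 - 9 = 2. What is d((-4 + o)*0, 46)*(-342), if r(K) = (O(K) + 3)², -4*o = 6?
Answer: -61166016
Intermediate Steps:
o = -3/2 (o = -¼*6 = -3/2 ≈ -1.5000)
O(x) = 33 (O(x) = 27 + 3*2 = 27 + 6 = 33)
r(K) = 1296 (r(K) = (33 + 3)² = 36² = 1296)
W(u, M) = 3 + M
d(w, B) = B*(3888 + 1296*w + 1296*w²) (d(w, B) = ((w*w + (3 + w))*1296)*B = ((w² + (3 + w))*1296)*B = ((3 + w + w²)*1296)*B = (3888 + 1296*w + 1296*w²)*B = B*(3888 + 1296*w + 1296*w²))
d((-4 + o)*0, 46)*(-342) = (1296*46*(3 + (-4 - 3/2)*0 + ((-4 - 3/2)*0)²))*(-342) = (1296*46*(3 - 11/2*0 + (-11/2*0)²))*(-342) = (1296*46*(3 + 0 + 0²))*(-342) = (1296*46*(3 + 0 + 0))*(-342) = (1296*46*3)*(-342) = 178848*(-342) = -61166016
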